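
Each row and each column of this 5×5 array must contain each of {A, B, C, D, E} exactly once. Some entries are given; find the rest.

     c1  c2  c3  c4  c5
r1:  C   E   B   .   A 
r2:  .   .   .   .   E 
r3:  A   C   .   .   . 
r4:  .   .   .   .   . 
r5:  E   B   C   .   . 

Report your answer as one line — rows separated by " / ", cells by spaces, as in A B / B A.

(r1,c4) = D
(r5,c4) = A
(r5,c5) = D
(r3,c5) = B
(r4,c5) = C
(r3,c4) = E
(r4,c4) = B
(r2,c4) = C
(r3,c3) = D
(r4,c1) = D
(r4,c2) = A
(r4,c3) = E
(r2,c1) = B
(r2,c2) = D
(r2,c3) = A

C E B D A / B D A C E / A C D E B / D A E B C / E B C A D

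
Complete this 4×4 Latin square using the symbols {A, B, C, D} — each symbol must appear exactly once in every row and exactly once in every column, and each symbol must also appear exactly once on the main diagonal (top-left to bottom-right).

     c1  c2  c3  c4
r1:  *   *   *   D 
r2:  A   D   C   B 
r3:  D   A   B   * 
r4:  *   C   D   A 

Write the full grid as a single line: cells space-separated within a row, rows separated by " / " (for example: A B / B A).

C B A D / A D C B / D A B C / B C D A

(r1,c1): row 1 has {D}; column 1 has {A,D}; the diagonal has {A,B,D}, so it must be C.
(r1,c2): row 1 has {C,D}; column 2 has {A,C,D}, so it must be B.
(r1,c3): row 1 has {B,C,D}; column 3 has {B,C,D}, so it must be A.
(r3,c4): row 3 has {A,B,D}; column 4 has {A,B,D}, so it must be C.
(r4,c1): row 4 has {A,C,D}; column 1 has {A,C,D}, so it must be B.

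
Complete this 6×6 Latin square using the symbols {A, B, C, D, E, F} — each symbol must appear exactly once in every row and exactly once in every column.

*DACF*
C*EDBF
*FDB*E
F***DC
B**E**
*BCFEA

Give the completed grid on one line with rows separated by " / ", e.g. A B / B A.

E D A C F B / C A E D B F / A F D B C E / F E B A D C / B C F E A D / D B C F E A

(r1,c1) = E
(r1,c6) = B
(r2,c2) = A
(r3,c1) = A
(r3,c5) = C
(r4,c2) = E
(r4,c3) = B
(r4,c4) = A
(r5,c2) = C
(r5,c3) = F
(r5,c5) = A
(r5,c6) = D
(r6,c1) = D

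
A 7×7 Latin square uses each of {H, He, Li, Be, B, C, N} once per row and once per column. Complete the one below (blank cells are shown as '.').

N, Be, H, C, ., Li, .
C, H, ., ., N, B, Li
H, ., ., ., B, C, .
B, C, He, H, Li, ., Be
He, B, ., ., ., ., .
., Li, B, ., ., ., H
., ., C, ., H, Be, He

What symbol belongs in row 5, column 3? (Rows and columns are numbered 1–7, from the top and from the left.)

(r1,c5) = He
(r1,c7) = B
(r2,c3) = Be
(r2,c4) = He
(r3,c7) = N
(r4,c6) = N
(r5,c6) = H
(r5,c7) = C
(r6,c1) = Be
(r6,c4) = N
(r6,c5) = C
(r6,c6) = He
(r7,c1) = Li
(r7,c2) = N
(r7,c4) = B
(r3,c2) = He
(r3,c3) = Li
(r3,c4) = Be
(r5,c3) = N

N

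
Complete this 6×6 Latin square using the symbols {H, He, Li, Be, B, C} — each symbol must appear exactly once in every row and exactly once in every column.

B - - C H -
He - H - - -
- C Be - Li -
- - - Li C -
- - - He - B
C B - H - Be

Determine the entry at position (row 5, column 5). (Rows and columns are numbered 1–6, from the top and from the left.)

(r3,c1): row 3 has {Li,Be,C}; column 1 has {He,B,C}, so it must be H.
(r3,c4): row 3 has {H,Li,Be,C}; column 4 has {H,He,Li,C}, so it must be B.
(r3,c6): row 3 has {H,Li,Be,B,C}; column 6 has {Be,B}, so it must be He.
(r4,c1): row 4 has {Li,C}; column 1 has {H,He,B,C}, so it must be Be.
(r4,c6): row 4 has {Li,Be,C}; column 6 has {He,Be,B}, so it must be H.
(r5,c1): row 5 has {He,B}; column 1 has {H,He,Be,B,C}, so it must be Li.
(r5,c3): row 5 has {He,Li,B}; column 3 has {H,Be}, so it must be C.
(r5,c5): row 5 has {He,Li,B,C}; column 5 has {H,Li,C}, so it must be Be.

Be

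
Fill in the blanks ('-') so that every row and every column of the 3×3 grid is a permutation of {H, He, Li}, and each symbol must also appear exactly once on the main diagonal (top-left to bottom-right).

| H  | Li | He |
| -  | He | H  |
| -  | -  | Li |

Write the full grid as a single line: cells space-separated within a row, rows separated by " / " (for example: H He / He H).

H Li He / Li He H / He H Li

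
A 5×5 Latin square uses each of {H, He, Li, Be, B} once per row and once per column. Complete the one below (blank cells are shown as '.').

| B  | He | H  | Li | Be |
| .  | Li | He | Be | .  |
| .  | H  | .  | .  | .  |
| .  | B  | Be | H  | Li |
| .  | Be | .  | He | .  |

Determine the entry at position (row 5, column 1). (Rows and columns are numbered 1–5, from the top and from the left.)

Li

At row 2, column 1: row 2 has {He,Li,Be}; column 1 has {B}; that leaves H.
At row 2, column 5: row 2 has {H,He,Li,Be}; column 5 has {Li,Be}; that leaves B.
At row 3, column 4: row 3 has {H}; column 4 has {H,He,Li,Be}; that leaves B.
At row 3, column 5: row 3 has {H,B}; column 5 has {Li,Be,B}; that leaves He.
At row 4, column 1: row 4 has {H,Li,Be,B}; column 1 has {H,B}; that leaves He.
At row 5, column 1: row 5 has {He,Be}; column 1 has {H,He,B}; that leaves Li.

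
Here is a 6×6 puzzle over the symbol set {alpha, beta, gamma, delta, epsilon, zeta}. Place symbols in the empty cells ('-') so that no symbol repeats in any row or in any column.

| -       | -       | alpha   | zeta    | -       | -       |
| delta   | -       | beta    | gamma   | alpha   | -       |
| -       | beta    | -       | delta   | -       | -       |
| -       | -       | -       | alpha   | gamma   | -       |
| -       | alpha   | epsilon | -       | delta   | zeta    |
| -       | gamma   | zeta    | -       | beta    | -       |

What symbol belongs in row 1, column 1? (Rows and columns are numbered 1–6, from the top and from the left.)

beta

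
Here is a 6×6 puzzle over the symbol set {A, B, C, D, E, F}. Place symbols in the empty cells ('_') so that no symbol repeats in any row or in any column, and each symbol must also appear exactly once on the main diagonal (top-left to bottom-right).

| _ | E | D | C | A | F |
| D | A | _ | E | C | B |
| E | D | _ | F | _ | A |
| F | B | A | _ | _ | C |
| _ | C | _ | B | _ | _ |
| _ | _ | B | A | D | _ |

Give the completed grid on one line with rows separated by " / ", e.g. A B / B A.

(r1,c1) = B
(r2,c3) = F
(r3,c3) = C
(r3,c5) = B
(r4,c4) = D
(r4,c5) = E
(r5,c1) = A
(r5,c3) = E
(r5,c5) = F
(r5,c6) = D
(r6,c1) = C
(r6,c2) = F
(r6,c6) = E

B E D C A F / D A F E C B / E D C F B A / F B A D E C / A C E B F D / C F B A D E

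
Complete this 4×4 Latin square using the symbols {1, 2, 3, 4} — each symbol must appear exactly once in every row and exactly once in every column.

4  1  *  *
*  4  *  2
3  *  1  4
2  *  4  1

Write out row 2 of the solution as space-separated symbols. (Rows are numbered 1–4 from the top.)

1 4 3 2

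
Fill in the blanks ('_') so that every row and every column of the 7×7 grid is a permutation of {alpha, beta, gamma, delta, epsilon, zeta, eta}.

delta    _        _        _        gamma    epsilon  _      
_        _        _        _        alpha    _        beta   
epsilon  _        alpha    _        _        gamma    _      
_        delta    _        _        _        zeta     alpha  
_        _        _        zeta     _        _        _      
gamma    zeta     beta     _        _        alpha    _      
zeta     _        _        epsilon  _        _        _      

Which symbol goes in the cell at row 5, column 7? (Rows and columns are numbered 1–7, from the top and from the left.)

eta

At row 2, column 1: row 2 has {alpha,beta}; column 1 has {gamma,delta,epsilon,zeta}; that leaves eta.
At row 2, column 6: row 2 has {alpha,beta,eta}; column 6 has {alpha,gamma,epsilon,zeta}; that leaves delta.
At row 4, column 1: row 4 has {alpha,delta,zeta}; column 1 has {gamma,delta,epsilon,zeta,eta}; that leaves beta.
At row 5, column 1: row 5 has {zeta}; column 1 has {beta,gamma,delta,epsilon,zeta,eta}; that leaves alpha.
At row 2, column 4: row 2 has {alpha,beta,delta,eta}; column 4 has {epsilon,zeta}; that leaves gamma.
At row 4, column 4: row 4 has {alpha,beta,delta,zeta}; column 4 has {gamma,epsilon,zeta}; that leaves eta.
At row 4, column 5: row 4 has {alpha,beta,delta,zeta,eta}; column 5 has {alpha,gamma}; that leaves epsilon.
At row 6, column 4: row 6 has {alpha,beta,gamma,zeta}; column 4 has {gamma,epsilon,zeta,eta}; that leaves delta.
At row 6, column 5: row 6 has {alpha,beta,gamma,delta,zeta}; column 5 has {alpha,gamma,epsilon}; that leaves eta.
At row 6, column 7: row 6 has {alpha,beta,gamma,delta,zeta,eta}; column 7 has {alpha,beta}; that leaves epsilon.
At row 2, column 2: row 2 has {alpha,beta,gamma,delta,eta}; column 2 has {delta,zeta}; that leaves epsilon.
At row 2, column 3: row 2 has {alpha,beta,gamma,delta,epsilon,eta}; column 3 has {alpha,beta}; that leaves zeta.
At row 3, column 4: row 3 has {alpha,gamma,epsilon}; column 4 has {gamma,delta,epsilon,zeta,eta}; that leaves beta.
At row 4, column 3: row 4 has {alpha,beta,delta,epsilon,zeta,eta}; column 3 has {alpha,beta,zeta}; that leaves gamma.
At row 1, column 3: row 1 has {gamma,delta,epsilon}; column 3 has {alpha,beta,gamma,zeta}; that leaves eta.
At row 1, column 4: row 1 has {gamma,delta,epsilon,eta}; column 4 has {beta,gamma,delta,epsilon,zeta,eta}; that leaves alpha.
At row 1, column 7: row 1 has {alpha,gamma,delta,epsilon,eta}; column 7 has {alpha,beta,epsilon}; that leaves zeta.
At row 3, column 2: row 3 has {alpha,beta,gamma,epsilon}; column 2 has {delta,epsilon,zeta}; that leaves eta.
At row 3, column 7: row 3 has {alpha,beta,gamma,epsilon,eta}; column 7 has {alpha,beta,epsilon,zeta}; that leaves delta.
At row 7, column 3: row 7 has {epsilon,zeta}; column 3 has {alpha,beta,gamma,zeta,eta}; that leaves delta.
At row 7, column 5: row 7 has {delta,epsilon,zeta}; column 5 has {alpha,gamma,epsilon,eta}; that leaves beta.
At row 7, column 6: row 7 has {beta,delta,epsilon,zeta}; column 6 has {alpha,gamma,delta,epsilon,zeta}; that leaves eta.
At row 7, column 7: row 7 has {beta,delta,epsilon,zeta,eta}; column 7 has {alpha,beta,delta,epsilon,zeta}; that leaves gamma.
At row 1, column 2: row 1 has {alpha,gamma,delta,epsilon,zeta,eta}; column 2 has {delta,epsilon,zeta,eta}; that leaves beta.
At row 3, column 5: row 3 has {alpha,beta,gamma,delta,epsilon,eta}; column 5 has {alpha,beta,gamma,epsilon,eta}; that leaves zeta.
At row 5, column 2: row 5 has {alpha,zeta}; column 2 has {beta,delta,epsilon,zeta,eta}; that leaves gamma.
At row 5, column 3: row 5 has {alpha,gamma,zeta}; column 3 has {alpha,beta,gamma,delta,zeta,eta}; that leaves epsilon.
At row 5, column 5: row 5 has {alpha,gamma,epsilon,zeta}; column 5 has {alpha,beta,gamma,epsilon,zeta,eta}; that leaves delta.
At row 5, column 6: row 5 has {alpha,gamma,delta,epsilon,zeta}; column 6 has {alpha,gamma,delta,epsilon,zeta,eta}; that leaves beta.
At row 5, column 7: row 5 has {alpha,beta,gamma,delta,epsilon,zeta}; column 7 has {alpha,beta,gamma,delta,epsilon,zeta}; that leaves eta.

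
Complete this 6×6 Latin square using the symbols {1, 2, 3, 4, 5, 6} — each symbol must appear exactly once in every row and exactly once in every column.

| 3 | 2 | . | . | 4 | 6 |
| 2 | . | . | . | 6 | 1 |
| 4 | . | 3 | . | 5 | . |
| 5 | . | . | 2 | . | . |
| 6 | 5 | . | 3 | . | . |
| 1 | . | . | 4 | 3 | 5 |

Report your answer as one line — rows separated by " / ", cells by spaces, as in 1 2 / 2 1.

3 2 5 1 4 6 / 2 3 4 5 6 1 / 4 1 3 6 5 2 / 5 4 6 2 1 3 / 6 5 1 3 2 4 / 1 6 2 4 3 5

At row 2, column 4: row 2 has {1,2,6}; column 4 has {2,3,4}; that leaves 5.
At row 3, column 6: row 3 has {3,4,5}; column 6 has {1,5,6}; that leaves 2.
At row 4, column 5: row 4 has {2,5}; column 5 has {3,4,5,6}; that leaves 1.
At row 5, column 5: row 5 has {3,5,6}; column 5 has {1,3,4,5,6}; that leaves 2.
At row 5, column 6: row 5 has {2,3,5,6}; column 6 has {1,2,5,6}; that leaves 4.
At row 6, column 2: row 6 has {1,3,4,5}; column 2 has {2,5}; that leaves 6.
At row 6, column 3: row 6 has {1,3,4,5,6}; column 3 has {3}; that leaves 2.
At row 1, column 4: row 1 has {2,3,4,6}; column 4 has {2,3,4,5}; that leaves 1.
At row 2, column 3: row 2 has {1,2,5,6}; column 3 has {2,3}; that leaves 4.
At row 3, column 2: row 3 has {2,3,4,5}; column 2 has {2,5,6}; that leaves 1.
At row 3, column 4: row 3 has {1,2,3,4,5}; column 4 has {1,2,3,4,5}; that leaves 6.
At row 4, column 3: row 4 has {1,2,5}; column 3 has {2,3,4}; that leaves 6.
At row 4, column 6: row 4 has {1,2,5,6}; column 6 has {1,2,4,5,6}; that leaves 3.
At row 5, column 3: row 5 has {2,3,4,5,6}; column 3 has {2,3,4,6}; that leaves 1.
At row 1, column 3: row 1 has {1,2,3,4,6}; column 3 has {1,2,3,4,6}; that leaves 5.
At row 2, column 2: row 2 has {1,2,4,5,6}; column 2 has {1,2,5,6}; that leaves 3.
At row 4, column 2: row 4 has {1,2,3,5,6}; column 2 has {1,2,3,5,6}; that leaves 4.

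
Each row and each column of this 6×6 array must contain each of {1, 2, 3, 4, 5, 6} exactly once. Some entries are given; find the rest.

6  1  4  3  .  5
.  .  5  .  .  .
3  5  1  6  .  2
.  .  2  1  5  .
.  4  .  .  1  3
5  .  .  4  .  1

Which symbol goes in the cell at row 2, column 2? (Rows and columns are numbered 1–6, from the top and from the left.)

6

(r1,c5): row 1 has {1,3,4,5,6}; column 5 has {1,5}, so it must be 2.
(r2,c4): row 2 has {5}; column 4 has {1,3,4,6}, so it must be 2.
(r3,c5): row 3 has {1,2,3,5,6}; column 5 has {1,2,5}, so it must be 4.
(r4,c1): row 4 has {1,2,5}; column 1 has {3,5,6}, so it must be 4.
(r4,c6): row 4 has {1,2,4,5}; column 6 has {1,2,3,5}, so it must be 6.
(r5,c1): row 5 has {1,3,4}; column 1 has {3,4,5,6}, so it must be 2.
(r5,c3): row 5 has {1,2,3,4}; column 3 has {1,2,4,5}, so it must be 6.
(r5,c4): row 5 has {1,2,3,4,6}; column 4 has {1,2,3,4,6}, so it must be 5.
(r6,c3): row 6 has {1,4,5}; column 3 has {1,2,4,5,6}, so it must be 3.
(r6,c5): row 6 has {1,3,4,5}; column 5 has {1,2,4,5}, so it must be 6.
(r2,c1): row 2 has {2,5}; column 1 has {2,3,4,5,6}, so it must be 1.
(r2,c5): row 2 has {1,2,5}; column 5 has {1,2,4,5,6}, so it must be 3.
(r2,c6): row 2 has {1,2,3,5}; column 6 has {1,2,3,5,6}, so it must be 4.
(r4,c2): row 4 has {1,2,4,5,6}; column 2 has {1,4,5}, so it must be 3.
(r6,c2): row 6 has {1,3,4,5,6}; column 2 has {1,3,4,5}, so it must be 2.
(r2,c2): row 2 has {1,2,3,4,5}; column 2 has {1,2,3,4,5}, so it must be 6.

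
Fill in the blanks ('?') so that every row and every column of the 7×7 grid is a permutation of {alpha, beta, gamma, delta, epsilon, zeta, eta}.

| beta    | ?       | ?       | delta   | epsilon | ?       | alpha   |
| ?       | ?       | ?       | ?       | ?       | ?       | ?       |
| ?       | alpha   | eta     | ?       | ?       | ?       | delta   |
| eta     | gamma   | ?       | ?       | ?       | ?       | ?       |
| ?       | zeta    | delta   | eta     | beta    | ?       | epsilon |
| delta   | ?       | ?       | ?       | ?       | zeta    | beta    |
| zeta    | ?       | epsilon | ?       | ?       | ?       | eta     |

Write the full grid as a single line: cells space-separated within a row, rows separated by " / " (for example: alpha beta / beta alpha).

beta eta zeta delta epsilon gamma alpha / alpha delta beta epsilon zeta eta gamma / epsilon alpha eta zeta gamma beta delta / eta gamma alpha beta delta epsilon zeta / gamma zeta delta eta beta alpha epsilon / delta epsilon gamma alpha eta zeta beta / zeta beta epsilon gamma alpha delta eta

(r1,c2): row 1 has {alpha,beta,delta,epsilon}; column 2 has {alpha,gamma,zeta}, so it must be eta.
(r1,c6): row 1 has {alpha,beta,delta,epsilon,eta}; column 6 has {zeta}, so it must be gamma.
(r4,c7): row 4 has {gamma,eta}; column 7 has {alpha,beta,delta,epsilon,eta}, so it must be zeta.
(r5,c6): row 5 has {beta,delta,epsilon,zeta,eta}; column 6 has {gamma,zeta}, so it must be alpha.
(r6,c2): row 6 has {beta,delta,zeta}; column 2 has {alpha,gamma,zeta,eta}, so it must be epsilon.
(r1,c3): row 1 has {alpha,beta,gamma,delta,epsilon,eta}; column 3 has {delta,epsilon,eta}, so it must be zeta.
(r2,c7): row 2 is empty so far; column 7 has {alpha,beta,delta,epsilon,zeta,eta}, so it must be gamma.
(r5,c1): row 5 has {alpha,beta,delta,epsilon,zeta,eta}; column 1 has {beta,delta,zeta,eta}, so it must be gamma.
(r3,c1): row 3 has {alpha,delta,eta}; column 1 has {beta,gamma,delta,zeta,eta}, so it must be epsilon.
(r3,c6): row 3 has {alpha,delta,epsilon,eta}; column 6 has {alpha,gamma,zeta}, so it must be beta.
(r7,c6): row 7 has {epsilon,zeta,eta}; column 6 has {alpha,beta,gamma,zeta}, so it must be delta.
(r2,c1): row 2 has {gamma}; column 1 has {beta,gamma,delta,epsilon,zeta,eta}, so it must be alpha.
(r2,c3): row 2 has {alpha,gamma}; column 3 has {delta,epsilon,zeta,eta}, so it must be beta.
(r4,c3): row 4 has {gamma,zeta,eta}; column 3 has {beta,delta,epsilon,zeta,eta}, so it must be alpha.
(r4,c5): row 4 has {alpha,gamma,zeta,eta}; column 5 has {beta,epsilon}, so it must be delta.
(r4,c6): row 4 has {alpha,gamma,delta,zeta,eta}; column 6 has {alpha,beta,gamma,delta,zeta}, so it must be epsilon.
(r6,c3): row 6 has {beta,delta,epsilon,zeta}; column 3 has {alpha,beta,delta,epsilon,zeta,eta}, so it must be gamma.
(r6,c4): row 6 has {beta,gamma,delta,epsilon,zeta}; column 4 has {delta,eta}, so it must be alpha.
(r6,c5): row 6 has {alpha,beta,gamma,delta,epsilon,zeta}; column 5 has {beta,delta,epsilon}, so it must be eta.
(r7,c2): row 7 has {delta,epsilon,zeta,eta}; column 2 has {alpha,gamma,epsilon,zeta,eta}, so it must be beta.
(r7,c4): row 7 has {beta,delta,epsilon,zeta,eta}; column 4 has {alpha,delta,eta}, so it must be gamma.
(r7,c5): row 7 has {beta,gamma,delta,epsilon,zeta,eta}; column 5 has {beta,delta,epsilon,eta}, so it must be alpha.
(r2,c2): row 2 has {alpha,beta,gamma}; column 2 has {alpha,beta,gamma,epsilon,zeta,eta}, so it must be delta.
(r2,c5): row 2 has {alpha,beta,gamma,delta}; column 5 has {alpha,beta,delta,epsilon,eta}, so it must be zeta.
(r2,c6): row 2 has {alpha,beta,gamma,delta,zeta}; column 6 has {alpha,beta,gamma,delta,epsilon,zeta}, so it must be eta.
(r3,c4): row 3 has {alpha,beta,delta,epsilon,eta}; column 4 has {alpha,gamma,delta,eta}, so it must be zeta.
(r3,c5): row 3 has {alpha,beta,delta,epsilon,zeta,eta}; column 5 has {alpha,beta,delta,epsilon,zeta,eta}, so it must be gamma.
(r4,c4): row 4 has {alpha,gamma,delta,epsilon,zeta,eta}; column 4 has {alpha,gamma,delta,zeta,eta}, so it must be beta.
(r2,c4): row 2 has {alpha,beta,gamma,delta,zeta,eta}; column 4 has {alpha,beta,gamma,delta,zeta,eta}, so it must be epsilon.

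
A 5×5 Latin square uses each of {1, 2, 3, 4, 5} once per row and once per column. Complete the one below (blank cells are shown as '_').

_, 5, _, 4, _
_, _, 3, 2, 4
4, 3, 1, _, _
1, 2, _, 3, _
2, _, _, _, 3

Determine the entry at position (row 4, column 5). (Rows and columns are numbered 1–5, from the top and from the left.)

5

(r1,c1) = 3
(r1,c3) = 2
(r1,c5) = 1
(r2,c1) = 5
(r2,c2) = 1
(r3,c4) = 5
(r3,c5) = 2
(r4,c5) = 5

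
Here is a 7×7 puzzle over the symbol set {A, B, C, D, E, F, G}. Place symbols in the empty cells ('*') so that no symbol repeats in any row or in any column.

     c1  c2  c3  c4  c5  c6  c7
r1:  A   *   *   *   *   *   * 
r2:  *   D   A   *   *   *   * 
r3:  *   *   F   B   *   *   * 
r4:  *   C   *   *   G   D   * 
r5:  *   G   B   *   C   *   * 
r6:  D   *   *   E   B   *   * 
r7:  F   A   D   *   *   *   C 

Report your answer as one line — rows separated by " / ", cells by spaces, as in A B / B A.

(r3,c2) = E
(r4,c3) = E
(r5,c1) = E
(r6,c2) = F
(r7,c4) = G
(r7,c5) = E
(r7,c6) = B
(r1,c2) = B
(r2,c5) = F
(r4,c1) = B
(r1,c5) = D
(r2,c4) = C
(r3,c5) = A
(r1,c4) = F
(r2,c1) = G
(r2,c6) = E
(r2,c7) = B
(r3,c1) = C
(r3,c6) = G
(r3,c7) = D
(r4,c4) = A
(r4,c7) = F
(r5,c4) = D
(r5,c7) = A
(r6,c7) = G
(r1,c6) = C
(r1,c7) = E
(r5,c6) = F
(r6,c3) = C
(r6,c6) = A
(r1,c3) = G

A B G F D C E / G D A C F E B / C E F B A G D / B C E A G D F / E G B D C F A / D F C E B A G / F A D G E B C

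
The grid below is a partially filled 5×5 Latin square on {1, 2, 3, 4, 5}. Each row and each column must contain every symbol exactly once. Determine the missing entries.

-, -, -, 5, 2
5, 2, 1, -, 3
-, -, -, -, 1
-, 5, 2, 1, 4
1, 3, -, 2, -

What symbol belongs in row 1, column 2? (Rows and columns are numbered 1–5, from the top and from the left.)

1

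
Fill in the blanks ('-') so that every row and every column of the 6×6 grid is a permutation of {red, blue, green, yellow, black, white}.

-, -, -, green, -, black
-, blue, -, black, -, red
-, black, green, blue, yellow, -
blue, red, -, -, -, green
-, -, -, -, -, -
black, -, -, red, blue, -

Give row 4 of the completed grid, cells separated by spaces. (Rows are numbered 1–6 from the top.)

blue red black yellow white green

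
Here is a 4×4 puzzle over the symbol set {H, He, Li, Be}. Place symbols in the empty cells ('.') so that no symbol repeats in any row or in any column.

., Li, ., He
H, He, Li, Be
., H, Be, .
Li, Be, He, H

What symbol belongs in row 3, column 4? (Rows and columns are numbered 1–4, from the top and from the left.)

Li

Cell (r1,c1): row 1 has {He,Li}; column 1 has {H,Li} → Be.
Cell (r1,c3): row 1 has {He,Li,Be}; column 3 has {He,Li,Be} → H.
Cell (r3,c1): row 3 has {H,Be}; column 1 has {H,Li,Be} → He.
Cell (r3,c4): row 3 has {H,He,Be}; column 4 has {H,He,Be} → Li.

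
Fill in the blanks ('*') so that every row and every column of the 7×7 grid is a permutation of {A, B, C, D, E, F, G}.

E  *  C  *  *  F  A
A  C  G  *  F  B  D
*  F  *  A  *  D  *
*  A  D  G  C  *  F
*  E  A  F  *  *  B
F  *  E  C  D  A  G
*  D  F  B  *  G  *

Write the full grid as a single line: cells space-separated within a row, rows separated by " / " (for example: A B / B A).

(r1,c4) = D
(r2,c4) = E
(r3,c3) = B
(r4,c1) = B
(r4,c6) = E
(r5,c5) = G
(r5,c6) = C
(r6,c2) = B
(r7,c1) = C
(r7,c7) = E
(r1,c2) = G
(r1,c5) = B
(r3,c1) = G
(r3,c5) = E
(r3,c7) = C
(r5,c1) = D
(r7,c5) = A

E G C D B F A / A C G E F B D / G F B A E D C / B A D G C E F / D E A F G C B / F B E C D A G / C D F B A G E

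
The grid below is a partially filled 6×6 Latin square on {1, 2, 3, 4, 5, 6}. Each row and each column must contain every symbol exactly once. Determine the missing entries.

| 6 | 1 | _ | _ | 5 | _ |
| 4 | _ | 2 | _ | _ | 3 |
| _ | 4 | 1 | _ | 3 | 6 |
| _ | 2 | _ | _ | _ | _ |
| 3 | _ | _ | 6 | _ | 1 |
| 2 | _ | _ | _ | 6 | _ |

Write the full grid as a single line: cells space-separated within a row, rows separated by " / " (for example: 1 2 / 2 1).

row 2 has {2,3,4}; column 5 has {3,5,6} — only 1 is left for (r2,c5).
row 3 has {1,3,4,6}; column 1 has {2,3,4,6} — only 5 is left for (r3,c1).
row 3 has {1,3,4,5,6}; column 4 has {6} — only 2 is left for (r3,c4).
row 4 has {2}; column 1 has {2,3,4,5,6} — only 1 is left for (r4,c1).
row 4 has {1,2}; column 5 has {1,3,5,6} — only 4 is left for (r4,c5).
row 4 has {1,2,4}; column 6 has {1,3,6} — only 5 is left for (r4,c6).
row 5 has {1,3,6}; column 2 has {1,2,4} — only 5 is left for (r5,c2).
row 5 has {1,3,5,6}; column 3 has {1,2} — only 4 is left for (r5,c3).
row 5 has {1,3,4,5,6}; column 5 has {1,3,4,5,6} — only 2 is left for (r5,c5).
row 6 has {2,6}; column 2 has {1,2,4,5} — only 3 is left for (r6,c2).
row 6 has {2,3,6}; column 3 has {1,2,4} — only 5 is left for (r6,c3).
row 6 has {2,3,5,6}; column 6 has {1,3,5,6} — only 4 is left for (r6,c6).
row 1 has {1,5,6}; column 3 has {1,2,4,5} — only 3 is left for (r1,c3).
row 1 has {1,3,5,6}; column 4 has {2,6} — only 4 is left for (r1,c4).
row 1 has {1,3,4,5,6}; column 6 has {1,3,4,5,6} — only 2 is left for (r1,c6).
row 2 has {1,2,3,4}; column 2 has {1,2,3,4,5} — only 6 is left for (r2,c2).
row 2 has {1,2,3,4,6}; column 4 has {2,4,6} — only 5 is left for (r2,c4).
row 4 has {1,2,4,5}; column 3 has {1,2,3,4,5} — only 6 is left for (r4,c3).
row 4 has {1,2,4,5,6}; column 4 has {2,4,5,6} — only 3 is left for (r4,c4).
row 6 has {2,3,4,5,6}; column 4 has {2,3,4,5,6} — only 1 is left for (r6,c4).

6 1 3 4 5 2 / 4 6 2 5 1 3 / 5 4 1 2 3 6 / 1 2 6 3 4 5 / 3 5 4 6 2 1 / 2 3 5 1 6 4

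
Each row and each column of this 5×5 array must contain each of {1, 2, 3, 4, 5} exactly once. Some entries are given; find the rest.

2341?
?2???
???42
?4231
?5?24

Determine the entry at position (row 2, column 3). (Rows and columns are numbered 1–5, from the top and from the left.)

1

Cell (r1,c5): row 1 has {1,2,3,4}; column 5 has {1,2,4} → 5.
Cell (r2,c4): row 2 has {2}; column 4 has {1,2,3,4} → 5.
Cell (r2,c5): row 2 has {2,5}; column 5 has {1,2,4,5} → 3.
Cell (r3,c2): row 3 has {2,4}; column 2 has {2,3,4,5} → 1.
Cell (r4,c1): row 4 has {1,2,3,4}; column 1 has {2} → 5.
Cell (r2,c3): row 2 has {2,3,5}; column 3 has {2,4} → 1.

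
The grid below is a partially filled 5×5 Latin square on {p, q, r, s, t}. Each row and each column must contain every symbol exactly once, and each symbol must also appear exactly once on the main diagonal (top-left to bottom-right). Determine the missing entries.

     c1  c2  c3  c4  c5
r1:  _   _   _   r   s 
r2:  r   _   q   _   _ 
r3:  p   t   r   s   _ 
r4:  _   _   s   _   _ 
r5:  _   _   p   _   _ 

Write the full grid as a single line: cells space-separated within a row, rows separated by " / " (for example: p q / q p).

At row 1, column 3: row 1 has {r,s}; column 3 has {p,q,r,s}; that leaves t.
At row 3, column 5: row 3 has {p,r,s,t}; column 5 has {s}; that leaves q.
At row 5, column 5: row 5 has {p}; column 5 has {q,s}; the diagonal has {r}; that leaves t.
At row 1, column 1: row 1 has {r,s,t}; column 1 has {p,r}; the diagonal has {r,t}; that leaves q.
At row 1, column 2: row 1 has {q,r,s,t}; column 2 has {t}; that leaves p.
At row 2, column 2: row 2 has {q,r}; column 2 has {p,t}; the diagonal has {q,r,t}; that leaves s.
At row 2, column 5: row 2 has {q,r,s}; column 5 has {q,s,t}; that leaves p.
At row 4, column 1: row 4 has {s}; column 1 has {p,q,r}; that leaves t.
At row 4, column 4: row 4 has {s,t}; column 4 has {r,s}; the diagonal has {q,r,s,t}; that leaves p.
At row 4, column 5: row 4 has {p,s,t}; column 5 has {p,q,s,t}; that leaves r.
At row 5, column 1: row 5 has {p,t}; column 1 has {p,q,r,t}; that leaves s.
At row 5, column 4: row 5 has {p,s,t}; column 4 has {p,r,s}; that leaves q.
At row 2, column 4: row 2 has {p,q,r,s}; column 4 has {p,q,r,s}; that leaves t.
At row 4, column 2: row 4 has {p,r,s,t}; column 2 has {p,s,t}; that leaves q.
At row 5, column 2: row 5 has {p,q,s,t}; column 2 has {p,q,s,t}; that leaves r.

q p t r s / r s q t p / p t r s q / t q s p r / s r p q t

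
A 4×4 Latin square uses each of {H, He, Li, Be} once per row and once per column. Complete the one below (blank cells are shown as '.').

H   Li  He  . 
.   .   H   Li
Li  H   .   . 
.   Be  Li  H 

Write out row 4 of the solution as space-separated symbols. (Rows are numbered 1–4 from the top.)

Cell (r1,c4): row 1 has {H,He,Li}; column 4 has {H,Li} → Be.
Cell (r2,c2): row 2 has {H,Li}; column 2 has {H,Li,Be} → He.
Cell (r3,c3): row 3 has {H,Li}; column 3 has {H,He,Li} → Be.
Cell (r3,c4): row 3 has {H,Li,Be}; column 4 has {H,Li,Be} → He.
Cell (r4,c1): row 4 has {H,Li,Be}; column 1 has {H,Li} → He.

He Be Li H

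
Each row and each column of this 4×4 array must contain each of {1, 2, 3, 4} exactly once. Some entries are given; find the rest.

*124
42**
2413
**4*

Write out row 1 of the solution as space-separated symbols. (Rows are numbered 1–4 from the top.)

(r1,c1) = 3

3 1 2 4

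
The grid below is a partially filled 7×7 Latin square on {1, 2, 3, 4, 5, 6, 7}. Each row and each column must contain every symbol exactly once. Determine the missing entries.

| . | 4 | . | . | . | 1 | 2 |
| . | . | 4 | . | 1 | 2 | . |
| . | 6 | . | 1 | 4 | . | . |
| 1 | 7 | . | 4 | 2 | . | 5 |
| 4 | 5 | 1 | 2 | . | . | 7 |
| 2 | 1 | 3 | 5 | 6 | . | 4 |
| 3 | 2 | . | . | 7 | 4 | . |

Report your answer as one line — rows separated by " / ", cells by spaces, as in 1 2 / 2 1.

6 4 7 3 5 1 2 / 5 3 4 7 1 2 6 / 7 6 2 1 4 5 3 / 1 7 6 4 2 3 5 / 4 5 1 2 3 6 7 / 2 1 3 5 6 7 4 / 3 2 5 6 7 4 1

row 2 has {1,2,4}; column 2 has {1,2,4,5,6,7} — only 3 is left for (r2,c2).
row 2 has {1,2,3,4}; column 7 has {2,4,5,7} — only 6 is left for (r2,c7).
row 3 has {1,4,6}; column 7 has {2,4,5,6,7} — only 3 is left for (r3,c7).
row 4 has {1,2,4,5,7}; column 3 has {1,3,4} — only 6 is left for (r4,c3).
row 4 has {1,2,4,5,6,7}; column 6 has {1,2,4} — only 3 is left for (r4,c6).
row 5 has {1,2,4,5,7}; column 5 has {1,2,4,6,7} — only 3 is left for (r5,c5).
row 5 has {1,2,3,4,5,7}; column 6 has {1,2,3,4} — only 6 is left for (r5,c6).
row 6 has {1,2,3,4,5,6}; column 6 has {1,2,3,4,6} — only 7 is left for (r6,c6).
row 7 has {2,3,4,7}; column 3 has {1,3,4,6} — only 5 is left for (r7,c3).
row 7 has {2,3,4,5,7}; column 4 has {1,2,4,5} — only 6 is left for (r7,c4).
row 7 has {2,3,4,5,6,7}; column 7 has {2,3,4,5,6,7} — only 1 is left for (r7,c7).
row 1 has {1,2,4}; column 3 has {1,3,4,5,6} — only 7 is left for (r1,c3).
row 1 has {1,2,4,7}; column 4 has {1,2,4,5,6} — only 3 is left for (r1,c4).
row 1 has {1,2,3,4,7}; column 5 has {1,2,3,4,6,7} — only 5 is left for (r1,c5).
row 2 has {1,2,3,4,6}; column 4 has {1,2,3,4,5,6} — only 7 is left for (r2,c4).
row 3 has {1,3,4,6}; column 3 has {1,3,4,5,6,7} — only 2 is left for (r3,c3).
row 3 has {1,2,3,4,6}; column 6 has {1,2,3,4,6,7} — only 5 is left for (r3,c6).
row 1 has {1,2,3,4,5,7}; column 1 has {1,2,3,4} — only 6 is left for (r1,c1).
row 2 has {1,2,3,4,6,7}; column 1 has {1,2,3,4,6} — only 5 is left for (r2,c1).
row 3 has {1,2,3,4,5,6}; column 1 has {1,2,3,4,5,6} — only 7 is left for (r3,c1).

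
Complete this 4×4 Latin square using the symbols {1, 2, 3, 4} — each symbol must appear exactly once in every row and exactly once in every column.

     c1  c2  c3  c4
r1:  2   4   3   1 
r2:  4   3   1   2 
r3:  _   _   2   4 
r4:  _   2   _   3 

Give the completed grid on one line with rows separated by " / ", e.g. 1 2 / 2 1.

2 4 3 1 / 4 3 1 2 / 3 1 2 4 / 1 2 4 3

Cell (r3,c2): row 3 has {2,4}; column 2 has {2,3,4} → 1.
Cell (r4,c1): row 4 has {2,3}; column 1 has {2,4} → 1.
Cell (r4,c3): row 4 has {1,2,3}; column 3 has {1,2,3} → 4.
Cell (r3,c1): row 3 has {1,2,4}; column 1 has {1,2,4} → 3.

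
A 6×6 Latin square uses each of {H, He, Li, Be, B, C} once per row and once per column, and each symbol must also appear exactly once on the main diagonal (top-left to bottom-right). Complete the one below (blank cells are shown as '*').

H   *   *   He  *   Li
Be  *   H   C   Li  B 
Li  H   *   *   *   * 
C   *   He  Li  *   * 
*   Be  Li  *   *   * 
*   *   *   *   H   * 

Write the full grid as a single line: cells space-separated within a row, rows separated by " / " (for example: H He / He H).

(r2,c2): row 2 has {H,Li,Be,B,C}; column 2 has {H,Be}; the diagonal has {H,Li}, so it must be He.
(r4,c2): row 4 has {He,Li,C}; column 2 has {H,He,Be}, so it must be B.
(r4,c5): row 4 has {He,Li,B,C}; column 5 has {H,Li}, so it must be Be.
(r4,c6): row 4 has {He,Li,Be,B,C}; column 6 has {Li,B}, so it must be H.
(r1,c2): row 1 has {H,He,Li}; column 2 has {H,He,Be,B}, so it must be C.
(r1,c5): row 1 has {H,He,Li,C}; column 5 has {H,Li,Be}, so it must be B.
(r5,c5): row 5 has {Li,Be}; column 5 has {H,Li,Be,B}; the diagonal has {H,He,Li}, so it must be C.
(r5,c6): row 5 has {Li,Be,C}; column 6 has {H,Li,B}, so it must be He.
(r6,c2): row 6 has {H}; column 2 has {H,He,Be,B,C}, so it must be Li.
(r6,c6): row 6 has {H,Li}; column 6 has {H,He,Li,B}; the diagonal has {H,He,Li,C}, so it must be Be.
(r1,c3): row 1 has {H,He,Li,B,C}; column 3 has {H,He,Li}, so it must be Be.
(r3,c3): row 3 has {H,Li}; column 3 has {H,He,Li,Be}; the diagonal has {H,He,Li,Be,C}, so it must be B.
(r3,c4): row 3 has {H,Li,B}; column 4 has {He,Li,C}, so it must be Be.
(r3,c5): row 3 has {H,Li,Be,B}; column 5 has {H,Li,Be,B,C}, so it must be He.
(r3,c6): row 3 has {H,He,Li,Be,B}; column 6 has {H,He,Li,Be,B}, so it must be C.
(r5,c1): row 5 has {He,Li,Be,C}; column 1 has {H,Li,Be,C}, so it must be B.
(r5,c4): row 5 has {He,Li,Be,B,C}; column 4 has {He,Li,Be,C}, so it must be H.
(r6,c1): row 6 has {H,Li,Be}; column 1 has {H,Li,Be,B,C}, so it must be He.
(r6,c3): row 6 has {H,He,Li,Be}; column 3 has {H,He,Li,Be,B}, so it must be C.
(r6,c4): row 6 has {H,He,Li,Be,C}; column 4 has {H,He,Li,Be,C}, so it must be B.

H C Be He B Li / Be He H C Li B / Li H B Be He C / C B He Li Be H / B Be Li H C He / He Li C B H Be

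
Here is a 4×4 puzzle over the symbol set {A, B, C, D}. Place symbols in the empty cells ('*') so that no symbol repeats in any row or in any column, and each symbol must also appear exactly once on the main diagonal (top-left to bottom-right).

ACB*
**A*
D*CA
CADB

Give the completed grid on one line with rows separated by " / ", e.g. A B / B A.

A C B D / B D A C / D B C A / C A D B

row 1 has {A,B,C}; column 4 has {A,B} — only D is left for (r1,c4).
row 2 has {A}; column 1 has {A,C,D} — only B is left for (r2,c1).
row 2 has {A,B}; column 2 has {A,C}; the diagonal has {A,B,C} — only D is left for (r2,c2).
row 2 has {A,B,D}; column 4 has {A,B,D} — only C is left for (r2,c4).
row 3 has {A,C,D}; column 2 has {A,C,D} — only B is left for (r3,c2).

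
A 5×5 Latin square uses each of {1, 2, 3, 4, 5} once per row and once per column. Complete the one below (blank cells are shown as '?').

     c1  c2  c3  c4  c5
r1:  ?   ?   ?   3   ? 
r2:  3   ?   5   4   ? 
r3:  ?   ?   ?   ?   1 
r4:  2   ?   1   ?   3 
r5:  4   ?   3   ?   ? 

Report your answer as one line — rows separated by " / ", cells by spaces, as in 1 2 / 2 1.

row 2 has {3,4,5}; column 5 has {1,3} — only 2 is left for (r2,c5).
row 3 has {1}; column 1 has {2,3,4} — only 5 is left for (r3,c1).
row 3 has {1,5}; column 4 has {3,4} — only 2 is left for (r3,c4).
row 4 has {1,2,3}; column 4 has {2,3,4} — only 5 is left for (r4,c4).
row 5 has {3,4}; column 4 has {2,3,4,5} — only 1 is left for (r5,c4).
row 5 has {1,3,4}; column 5 has {1,2,3} — only 5 is left for (r5,c5).
row 1 has {3}; column 1 has {2,3,4,5} — only 1 is left for (r1,c1).
row 1 has {1,3}; column 5 has {1,2,3,5} — only 4 is left for (r1,c5).
row 2 has {2,3,4,5}; column 2 is empty so far — only 1 is left for (r2,c2).
row 3 has {1,2,5}; column 3 has {1,3,5} — only 4 is left for (r3,c3).
row 4 has {1,2,3,5}; column 2 has {1} — only 4 is left for (r4,c2).
row 5 has {1,3,4,5}; column 2 has {1,4} — only 2 is left for (r5,c2).
row 1 has {1,3,4}; column 2 has {1,2,4} — only 5 is left for (r1,c2).
row 1 has {1,3,4,5}; column 3 has {1,3,4,5} — only 2 is left for (r1,c3).
row 3 has {1,2,4,5}; column 2 has {1,2,4,5} — only 3 is left for (r3,c2).

1 5 2 3 4 / 3 1 5 4 2 / 5 3 4 2 1 / 2 4 1 5 3 / 4 2 3 1 5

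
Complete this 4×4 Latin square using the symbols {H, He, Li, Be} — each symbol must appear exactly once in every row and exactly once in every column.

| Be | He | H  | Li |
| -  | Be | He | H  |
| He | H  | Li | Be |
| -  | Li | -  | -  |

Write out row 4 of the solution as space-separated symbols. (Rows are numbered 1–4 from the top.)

H Li Be He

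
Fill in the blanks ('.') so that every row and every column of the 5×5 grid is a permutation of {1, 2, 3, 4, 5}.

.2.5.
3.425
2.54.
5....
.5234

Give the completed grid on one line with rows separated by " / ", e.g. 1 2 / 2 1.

(r2,c2): row 2 has {2,3,4,5}; column 2 has {2,5}, so it must be 1.
(r3,c2): row 3 has {2,4,5}; column 2 has {1,2,5}, so it must be 3.
(r3,c5): row 3 has {2,3,4,5}; column 5 has {4,5}, so it must be 1.
(r4,c2): row 4 has {5}; column 2 has {1,2,3,5}, so it must be 4.
(r4,c4): row 4 has {4,5}; column 4 has {2,3,4,5}, so it must be 1.
(r5,c1): row 5 has {2,3,4,5}; column 1 has {2,3,5}, so it must be 1.
(r1,c1): row 1 has {2,5}; column 1 has {1,2,3,5}, so it must be 4.
(r1,c5): row 1 has {2,4,5}; column 5 has {1,4,5}, so it must be 3.
(r4,c3): row 4 has {1,4,5}; column 3 has {2,4,5}, so it must be 3.
(r4,c5): row 4 has {1,3,4,5}; column 5 has {1,3,4,5}, so it must be 2.
(r1,c3): row 1 has {2,3,4,5}; column 3 has {2,3,4,5}, so it must be 1.

4 2 1 5 3 / 3 1 4 2 5 / 2 3 5 4 1 / 5 4 3 1 2 / 1 5 2 3 4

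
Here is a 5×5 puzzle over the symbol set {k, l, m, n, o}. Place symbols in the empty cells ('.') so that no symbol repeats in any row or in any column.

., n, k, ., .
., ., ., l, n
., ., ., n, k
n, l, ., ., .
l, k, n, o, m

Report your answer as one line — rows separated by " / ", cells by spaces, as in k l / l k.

o n k m l / k m o l n / m o l n k / n l m k o / l k n o m

At row 1, column 4: row 1 has {k,n}; column 4 has {l,n,o}; that leaves m.
At row 4, column 4: row 4 has {l,n}; column 4 has {l,m,n,o}; that leaves k.
At row 4, column 5: row 4 has {k,l,n}; column 5 has {k,m,n}; that leaves o.
At row 1, column 1: row 1 has {k,m,n}; column 1 has {l,n}; that leaves o.
At row 1, column 5: row 1 has {k,m,n,o}; column 5 has {k,m,n,o}; that leaves l.
At row 3, column 1: row 3 has {k,n}; column 1 has {l,n,o}; that leaves m.
At row 3, column 2: row 3 has {k,m,n}; column 2 has {k,l,n}; that leaves o.
At row 3, column 3: row 3 has {k,m,n,o}; column 3 has {k,n}; that leaves l.
At row 4, column 3: row 4 has {k,l,n,o}; column 3 has {k,l,n}; that leaves m.
At row 2, column 1: row 2 has {l,n}; column 1 has {l,m,n,o}; that leaves k.
At row 2, column 2: row 2 has {k,l,n}; column 2 has {k,l,n,o}; that leaves m.
At row 2, column 3: row 2 has {k,l,m,n}; column 3 has {k,l,m,n}; that leaves o.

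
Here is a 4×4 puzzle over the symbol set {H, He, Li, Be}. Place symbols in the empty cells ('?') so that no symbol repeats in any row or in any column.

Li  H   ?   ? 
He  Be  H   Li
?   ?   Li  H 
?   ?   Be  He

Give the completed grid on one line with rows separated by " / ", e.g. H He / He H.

Li H He Be / He Be H Li / Be He Li H / H Li Be He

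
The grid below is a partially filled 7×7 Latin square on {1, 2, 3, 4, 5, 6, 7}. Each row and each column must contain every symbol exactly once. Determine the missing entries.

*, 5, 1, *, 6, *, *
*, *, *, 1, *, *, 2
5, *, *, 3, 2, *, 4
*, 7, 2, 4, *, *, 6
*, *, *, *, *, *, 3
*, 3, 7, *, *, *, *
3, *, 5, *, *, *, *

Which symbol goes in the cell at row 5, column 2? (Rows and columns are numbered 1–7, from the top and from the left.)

Cell (r1,c7): row 1 has {1,5,6}; column 7 has {2,3,4,6} → 7.
Cell (r3,c3): row 3 has {2,3,4,5}; column 3 has {1,2,5,7} → 6.
Cell (r4,c1): row 4 has {2,4,6,7}; column 1 has {3,5} → 1.
Cell (r5,c3): row 5 has {3}; column 3 has {1,2,5,6,7} → 4.
Cell (r7,c7): row 7 has {3,5}; column 7 has {2,3,4,6,7} → 1.
Cell (r1,c4): row 1 has {1,5,6,7}; column 4 has {1,3,4} → 2.
Cell (r2,c3): row 2 has {1,2}; column 3 has {1,2,4,5,6,7} → 3.
Cell (r3,c2): row 3 has {2,3,4,5,6}; column 2 has {3,5,7} → 1.
Cell (r3,c6): row 3 has {1,2,3,4,5,6}; column 6 is empty so far → 7.
Cell (r6,c7): row 6 has {3,7}; column 7 has {1,2,3,4,6,7} → 5.
Cell (r1,c1): row 1 has {1,2,5,6,7}; column 1 has {1,3,5} → 4.
Cell (r1,c6): row 1 has {1,2,4,5,6,7}; column 6 has {7} → 3.
Cell (r4,c6): row 4 has {1,2,4,6,7}; column 6 has {3,7} → 5.
Cell (r6,c4): row 6 has {3,5,7}; column 4 has {1,2,3,4} → 6.
Cell (r7,c4): row 7 has {1,3,5}; column 4 has {1,2,3,4,6} → 7.
Cell (r7,c5): row 7 has {1,3,5,7}; column 5 has {2,6} → 4.
Cell (r4,c5): row 4 has {1,2,4,5,6,7}; column 5 has {2,4,6} → 3.
Cell (r5,c4): row 5 has {3,4}; column 4 has {1,2,3,4,6,7} → 5.
Cell (r6,c1): row 6 has {3,5,6,7}; column 1 has {1,3,4,5} → 2.
Cell (r6,c5): row 6 has {2,3,5,6,7}; column 5 has {2,3,4,6} → 1.
Cell (r6,c6): row 6 has {1,2,3,5,6,7}; column 6 has {3,5,7} → 4.
Cell (r2,c6): row 2 has {1,2,3}; column 6 has {3,4,5,7} → 6.
Cell (r5,c5): row 5 has {3,4,5}; column 5 has {1,2,3,4,6} → 7.
Cell (r7,c6): row 7 has {1,3,4,5,7}; column 6 has {3,4,5,6,7} → 2.
Cell (r2,c1): row 2 has {1,2,3,6}; column 1 has {1,2,3,4,5} → 7.
Cell (r2,c2): row 2 has {1,2,3,6,7}; column 2 has {1,3,5,7} → 4.
Cell (r2,c5): row 2 has {1,2,3,4,6,7}; column 5 has {1,2,3,4,6,7} → 5.
Cell (r5,c1): row 5 has {3,4,5,7}; column 1 has {1,2,3,4,5,7} → 6.
Cell (r5,c2): row 5 has {3,4,5,6,7}; column 2 has {1,3,4,5,7} → 2.

2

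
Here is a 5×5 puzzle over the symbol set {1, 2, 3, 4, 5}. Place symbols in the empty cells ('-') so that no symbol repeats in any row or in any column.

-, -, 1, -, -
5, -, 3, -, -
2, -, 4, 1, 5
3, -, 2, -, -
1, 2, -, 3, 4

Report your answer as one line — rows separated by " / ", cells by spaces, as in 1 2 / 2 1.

Cell (r1,c1): row 1 has {1}; column 1 has {1,2,3,5} → 4.
Cell (r3,c2): row 3 has {1,2,4,5}; column 2 has {2} → 3.
Cell (r4,c5): row 4 has {2,3}; column 5 has {4,5} → 1.
Cell (r5,c3): row 5 has {1,2,3,4}; column 3 has {1,2,3,4} → 5.
Cell (r1,c2): row 1 has {1,4}; column 2 has {2,3} → 5.
Cell (r1,c4): row 1 has {1,4,5}; column 4 has {1,3} → 2.
Cell (r1,c5): row 1 has {1,2,4,5}; column 5 has {1,4,5} → 3.
Cell (r2,c4): row 2 has {3,5}; column 4 has {1,2,3} → 4.
Cell (r2,c5): row 2 has {3,4,5}; column 5 has {1,3,4,5} → 2.
Cell (r4,c2): row 4 has {1,2,3}; column 2 has {2,3,5} → 4.
Cell (r4,c4): row 4 has {1,2,3,4}; column 4 has {1,2,3,4} → 5.
Cell (r2,c2): row 2 has {2,3,4,5}; column 2 has {2,3,4,5} → 1.

4 5 1 2 3 / 5 1 3 4 2 / 2 3 4 1 5 / 3 4 2 5 1 / 1 2 5 3 4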